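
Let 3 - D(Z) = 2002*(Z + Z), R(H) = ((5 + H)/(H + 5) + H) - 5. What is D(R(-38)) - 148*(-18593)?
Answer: 2919935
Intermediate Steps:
R(H) = -4 + H (R(H) = ((5 + H)/(5 + H) + H) - 5 = (1 + H) - 5 = -4 + H)
D(Z) = 3 - 4004*Z (D(Z) = 3 - 2002*(Z + Z) = 3 - 2002*2*Z = 3 - 4004*Z)
D(R(-38)) - 148*(-18593) = (3 - 4004*(-4 - 38)) - 148*(-18593) = (3 - 4004*(-42)) + 2751764 = (3 + 168168) + 2751764 = 168171 + 2751764 = 2919935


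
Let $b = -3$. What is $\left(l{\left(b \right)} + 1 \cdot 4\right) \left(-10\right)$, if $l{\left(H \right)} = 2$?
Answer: $-60$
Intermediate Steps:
$\left(l{\left(b \right)} + 1 \cdot 4\right) \left(-10\right) = \left(2 + 1 \cdot 4\right) \left(-10\right) = \left(2 + 4\right) \left(-10\right) = 6 \left(-10\right) = -60$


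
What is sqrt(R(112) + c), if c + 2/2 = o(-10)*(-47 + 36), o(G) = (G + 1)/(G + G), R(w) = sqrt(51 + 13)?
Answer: sqrt(205)/10 ≈ 1.4318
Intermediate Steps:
R(w) = 8 (R(w) = sqrt(64) = 8)
o(G) = (1 + G)/(2*G) (o(G) = (1 + G)/((2*G)) = (1 + G)*(1/(2*G)) = (1 + G)/(2*G))
c = -119/20 (c = -1 + ((1/2)*(1 - 10)/(-10))*(-47 + 36) = -1 + ((1/2)*(-1/10)*(-9))*(-11) = -1 + (9/20)*(-11) = -1 - 99/20 = -119/20 ≈ -5.9500)
sqrt(R(112) + c) = sqrt(8 - 119/20) = sqrt(41/20) = sqrt(205)/10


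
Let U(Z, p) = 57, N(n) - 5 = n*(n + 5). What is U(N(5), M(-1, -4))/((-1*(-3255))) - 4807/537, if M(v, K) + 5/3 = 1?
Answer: -5205392/582645 ≈ -8.9341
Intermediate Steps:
M(v, K) = -2/3 (M(v, K) = -5/3 + 1 = -2/3)
N(n) = 5 + n*(5 + n) (N(n) = 5 + n*(n + 5) = 5 + n*(5 + n))
U(N(5), M(-1, -4))/((-1*(-3255))) - 4807/537 = 57/((-1*(-3255))) - 4807/537 = 57/3255 - 4807*1/537 = 57*(1/3255) - 4807/537 = 19/1085 - 4807/537 = -5205392/582645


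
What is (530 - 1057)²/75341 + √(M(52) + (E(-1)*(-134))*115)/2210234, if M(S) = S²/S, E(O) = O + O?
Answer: 277729/75341 + √7718/1105117 ≈ 3.6864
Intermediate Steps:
E(O) = 2*O
M(S) = S
(530 - 1057)²/75341 + √(M(52) + (E(-1)*(-134))*115)/2210234 = (530 - 1057)²/75341 + √(52 + ((2*(-1))*(-134))*115)/2210234 = (-527)²*(1/75341) + √(52 - 2*(-134)*115)*(1/2210234) = 277729*(1/75341) + √(52 + 268*115)*(1/2210234) = 277729/75341 + √(52 + 30820)*(1/2210234) = 277729/75341 + √30872*(1/2210234) = 277729/75341 + (2*√7718)*(1/2210234) = 277729/75341 + √7718/1105117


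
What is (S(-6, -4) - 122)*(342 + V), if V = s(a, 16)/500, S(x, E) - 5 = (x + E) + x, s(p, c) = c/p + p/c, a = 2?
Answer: -36390529/800 ≈ -45488.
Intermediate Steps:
S(x, E) = 5 + E + 2*x (S(x, E) = 5 + ((x + E) + x) = 5 + ((E + x) + x) = 5 + (E + 2*x) = 5 + E + 2*x)
V = 13/800 (V = (16/2 + 2/16)/500 = (16*(½) + 2*(1/16))*(1/500) = (8 + ⅛)*(1/500) = (65/8)*(1/500) = 13/800 ≈ 0.016250)
(S(-6, -4) - 122)*(342 + V) = ((5 - 4 + 2*(-6)) - 122)*(342 + 13/800) = ((5 - 4 - 12) - 122)*(273613/800) = (-11 - 122)*(273613/800) = -133*273613/800 = -36390529/800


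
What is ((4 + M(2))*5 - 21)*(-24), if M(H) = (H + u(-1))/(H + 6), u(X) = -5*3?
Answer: 219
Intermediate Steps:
u(X) = -15
M(H) = (-15 + H)/(6 + H) (M(H) = (H - 15)/(H + 6) = (-15 + H)/(6 + H))
((4 + M(2))*5 - 21)*(-24) = ((4 + (-15 + 2)/(6 + 2))*5 - 21)*(-24) = ((4 - 13/8)*5 - 21)*(-24) = ((19/8)*5 - 21)*(-24) = (95/8 - 21)*(-24) = -73/8*(-24) = 219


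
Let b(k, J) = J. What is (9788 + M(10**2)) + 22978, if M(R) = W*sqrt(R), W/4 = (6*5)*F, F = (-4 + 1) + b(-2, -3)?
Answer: 25566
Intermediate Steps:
F = -6 (F = (-4 + 1) - 3 = -3 - 3 = -6)
W = -720 (W = 4*((6*5)*(-6)) = 4*(30*(-6)) = 4*(-180) = -720)
M(R) = -720*sqrt(R)
(9788 + M(10**2)) + 22978 = (9788 - 720*sqrt(10**2)) + 22978 = (9788 - 720*sqrt(100)) + 22978 = (9788 - 720*10) + 22978 = (9788 - 7200) + 22978 = 2588 + 22978 = 25566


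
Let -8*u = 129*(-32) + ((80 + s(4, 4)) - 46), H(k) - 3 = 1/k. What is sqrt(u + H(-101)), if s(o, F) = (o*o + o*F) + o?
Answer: sqrt(20819837)/202 ≈ 22.589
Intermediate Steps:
H(k) = 3 + 1/k
s(o, F) = o + o**2 + F*o (s(o, F) = (o**2 + F*o) + o = o + o**2 + F*o)
u = 2029/4 (u = -(129*(-32) + ((80 + 4*(1 + 4 + 4)) - 46))/8 = -(-4128 + ((80 + 4*9) - 46))/8 = -(-4128 + ((80 + 36) - 46))/8 = -(-4128 + (116 - 46))/8 = -(-4128 + 70)/8 = -1/8*(-4058) = 2029/4 ≈ 507.25)
sqrt(u + H(-101)) = sqrt(2029/4 + (3 + 1/(-101))) = sqrt(2029/4 + (3 - 1/101)) = sqrt(2029/4 + 302/101) = sqrt(206137/404) = sqrt(20819837)/202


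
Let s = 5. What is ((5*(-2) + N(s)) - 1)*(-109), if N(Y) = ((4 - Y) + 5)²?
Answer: -545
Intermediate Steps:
N(Y) = (9 - Y)²
((5*(-2) + N(s)) - 1)*(-109) = ((5*(-2) + (-9 + 5)²) - 1)*(-109) = ((-10 + (-4)²) - 1)*(-109) = ((-10 + 16) - 1)*(-109) = (6 - 1)*(-109) = 5*(-109) = -545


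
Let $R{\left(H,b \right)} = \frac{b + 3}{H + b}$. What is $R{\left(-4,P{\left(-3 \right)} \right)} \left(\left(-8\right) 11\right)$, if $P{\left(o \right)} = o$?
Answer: $0$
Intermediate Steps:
$R{\left(H,b \right)} = \frac{3 + b}{H + b}$
$R{\left(-4,P{\left(-3 \right)} \right)} \left(\left(-8\right) 11\right) = \frac{3 - 3}{-4 - 3} \left(\left(-8\right) 11\right) = \frac{1}{-7} \cdot 0 \left(-88\right) = \left(- \frac{1}{7}\right) 0 \left(-88\right) = 0 \left(-88\right) = 0$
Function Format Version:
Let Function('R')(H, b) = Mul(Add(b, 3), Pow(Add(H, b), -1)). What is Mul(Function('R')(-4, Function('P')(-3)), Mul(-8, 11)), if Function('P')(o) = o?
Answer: 0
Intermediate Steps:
Function('R')(H, b) = Mul(Pow(Add(H, b), -1), Add(3, b)) (Function('R')(H, b) = Mul(Add(3, b), Pow(Add(H, b), -1)) = Mul(Pow(Add(H, b), -1), Add(3, b)))
Mul(Function('R')(-4, Function('P')(-3)), Mul(-8, 11)) = Mul(Mul(Pow(Add(-4, -3), -1), Add(3, -3)), Mul(-8, 11)) = Mul(Mul(Pow(-7, -1), 0), -88) = Mul(Mul(Rational(-1, 7), 0), -88) = Mul(0, -88) = 0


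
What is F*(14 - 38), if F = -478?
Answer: 11472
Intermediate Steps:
F*(14 - 38) = -478*(14 - 38) = -478*(-24) = 11472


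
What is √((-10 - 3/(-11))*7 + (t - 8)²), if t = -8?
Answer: √22737/11 ≈ 13.708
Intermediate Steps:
√((-10 - 3/(-11))*7 + (t - 8)²) = √((-10 - 3/(-11))*7 + (-8 - 8)²) = √((-10 - 3*(-1/11))*7 + (-16)²) = √((-10 + 3/11)*7 + 256) = √(-107/11*7 + 256) = √(-749/11 + 256) = √(2067/11) = √22737/11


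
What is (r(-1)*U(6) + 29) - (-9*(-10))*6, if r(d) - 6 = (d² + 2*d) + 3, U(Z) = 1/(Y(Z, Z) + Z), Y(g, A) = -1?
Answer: -2547/5 ≈ -509.40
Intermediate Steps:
U(Z) = 1/(-1 + Z)
r(d) = 9 + d² + 2*d (r(d) = 6 + ((d² + 2*d) + 3) = 6 + (3 + d² + 2*d) = 9 + d² + 2*d)
(r(-1)*U(6) + 29) - (-9*(-10))*6 = ((9 + (-1)² + 2*(-1))/(-1 + 6) + 29) - (-9*(-10))*6 = ((9 + 1 - 2)/5 + 29) - 90*6 = (8*(⅕) + 29) - 1*540 = (8/5 + 29) - 540 = 153/5 - 540 = -2547/5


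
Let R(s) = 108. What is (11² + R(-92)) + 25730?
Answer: 25959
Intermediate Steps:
(11² + R(-92)) + 25730 = (11² + 108) + 25730 = (121 + 108) + 25730 = 229 + 25730 = 25959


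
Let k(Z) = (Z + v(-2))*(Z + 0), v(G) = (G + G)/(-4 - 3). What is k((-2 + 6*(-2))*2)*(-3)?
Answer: -2304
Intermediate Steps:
v(G) = -2*G/7 (v(G) = (2*G)/(-7) = (2*G)*(-⅐) = -2*G/7)
k(Z) = Z*(4/7 + Z) (k(Z) = (Z - 2/7*(-2))*(Z + 0) = (Z + 4/7)*Z = (4/7 + Z)*Z = Z*(4/7 + Z))
k((-2 + 6*(-2))*2)*(-3) = (((-2 + 6*(-2))*2)*(4 + 7*((-2 + 6*(-2))*2))/7)*(-3) = (((-2 - 12)*2)*(4 + 7*((-2 - 12)*2))/7)*(-3) = ((-14*2)*(4 + 7*(-14*2))/7)*(-3) = ((⅐)*(-28)*(4 + 7*(-28)))*(-3) = ((⅐)*(-28)*(4 - 196))*(-3) = ((⅐)*(-28)*(-192))*(-3) = 768*(-3) = -2304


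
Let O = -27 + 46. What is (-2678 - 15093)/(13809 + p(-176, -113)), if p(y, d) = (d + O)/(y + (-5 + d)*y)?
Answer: -182970216/142177417 ≈ -1.2869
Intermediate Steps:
O = 19
p(y, d) = (19 + d)/(y + y*(-5 + d)) (p(y, d) = (d + 19)/(y + (-5 + d)*y) = (19 + d)/(y + y*(-5 + d)))
(-2678 - 15093)/(13809 + p(-176, -113)) = (-2678 - 15093)/(13809 + (19 - 113)/((-176)*(-4 - 113))) = -17771/(13809 - 1/176*(-94)/(-117)) = -17771/(13809 - 1/176*(-1/117)*(-94)) = -17771/(13809 - 47/10296) = -17771/142177417/10296 = -17771*10296/142177417 = -182970216/142177417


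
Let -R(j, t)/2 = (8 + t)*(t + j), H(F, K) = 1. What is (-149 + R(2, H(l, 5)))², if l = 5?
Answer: 41209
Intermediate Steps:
R(j, t) = -2*(8 + t)*(j + t) (R(j, t) = -2*(8 + t)*(t + j) = -2*(8 + t)*(j + t))
(-149 + R(2, H(l, 5)))² = (-149 + (-16*2 - 16*1 - 2*1² - 2*2*1))² = (-149 + (-32 - 16 - 2*1 - 4))² = (-149 + (-32 - 16 - 2 - 4))² = (-149 - 54)² = (-203)² = 41209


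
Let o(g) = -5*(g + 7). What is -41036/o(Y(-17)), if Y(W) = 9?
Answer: 10259/20 ≈ 512.95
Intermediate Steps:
o(g) = -35 - 5*g (o(g) = -5*(7 + g) = -35 - 5*g)
-41036/o(Y(-17)) = -41036/(-35 - 5*9) = -41036/(-35 - 45) = -41036/(-80) = -41036*(-1/80) = 10259/20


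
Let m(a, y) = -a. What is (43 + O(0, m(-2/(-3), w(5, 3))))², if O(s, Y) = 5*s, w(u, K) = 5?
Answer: 1849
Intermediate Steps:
(43 + O(0, m(-2/(-3), w(5, 3))))² = (43 + 5*0)² = (43 + 0)² = 43² = 1849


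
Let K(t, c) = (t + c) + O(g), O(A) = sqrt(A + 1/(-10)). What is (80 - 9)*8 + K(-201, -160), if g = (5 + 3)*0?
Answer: 207 + I*sqrt(10)/10 ≈ 207.0 + 0.31623*I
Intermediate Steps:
g = 0 (g = 8*0 = 0)
O(A) = sqrt(-1/10 + A) (O(A) = sqrt(A - 1/10) = sqrt(-1/10 + A))
K(t, c) = c + t + I*sqrt(10)/10 (K(t, c) = (t + c) + sqrt(-10 + 100*0)/10 = (c + t) + sqrt(-10 + 0)/10 = (c + t) + sqrt(-10)/10 = (c + t) + (I*sqrt(10))/10 = (c + t) + I*sqrt(10)/10 = c + t + I*sqrt(10)/10)
(80 - 9)*8 + K(-201, -160) = (80 - 9)*8 + (-160 - 201 + I*sqrt(10)/10) = 71*8 + (-361 + I*sqrt(10)/10) = 568 + (-361 + I*sqrt(10)/10) = 207 + I*sqrt(10)/10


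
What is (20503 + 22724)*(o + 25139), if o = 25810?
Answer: 2202372423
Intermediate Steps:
(20503 + 22724)*(o + 25139) = (20503 + 22724)*(25810 + 25139) = 43227*50949 = 2202372423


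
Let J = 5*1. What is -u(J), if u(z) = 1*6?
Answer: -6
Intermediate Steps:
J = 5
u(z) = 6
-u(J) = -1*6 = -6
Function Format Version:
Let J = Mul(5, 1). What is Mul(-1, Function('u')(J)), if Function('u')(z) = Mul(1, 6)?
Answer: -6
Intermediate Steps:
J = 5
Function('u')(z) = 6
Mul(-1, Function('u')(J)) = Mul(-1, 6) = -6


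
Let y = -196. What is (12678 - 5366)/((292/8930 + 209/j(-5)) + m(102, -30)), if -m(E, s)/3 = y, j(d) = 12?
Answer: 391776960/32439977 ≈ 12.077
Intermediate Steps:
m(E, s) = 588 (m(E, s) = -3*(-196) = 588)
(12678 - 5366)/((292/8930 + 209/j(-5)) + m(102, -30)) = (12678 - 5366)/((292/8930 + 209/12) + 588) = 7312/((292*(1/8930) + 209*(1/12)) + 588) = 7312/((146/4465 + 209/12) + 588) = 7312/(934937/53580 + 588) = 7312/(32439977/53580) = 7312*(53580/32439977) = 391776960/32439977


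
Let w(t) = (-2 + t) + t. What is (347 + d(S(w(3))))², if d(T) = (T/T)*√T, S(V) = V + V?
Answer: 120417 + 1388*√2 ≈ 1.2238e+5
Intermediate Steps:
w(t) = -2 + 2*t
S(V) = 2*V
d(T) = √T (d(T) = 1*√T = √T)
(347 + d(S(w(3))))² = (347 + √(2*(-2 + 2*3)))² = (347 + √(2*(-2 + 6)))² = (347 + √(2*4))² = (347 + √8)² = (347 + 2*√2)²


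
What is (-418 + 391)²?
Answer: 729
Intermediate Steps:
(-418 + 391)² = (-27)² = 729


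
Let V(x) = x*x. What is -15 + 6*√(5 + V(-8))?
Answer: -15 + 6*√69 ≈ 34.840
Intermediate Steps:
V(x) = x²
-15 + 6*√(5 + V(-8)) = -15 + 6*√(5 + (-8)²) = -15 + 6*√(5 + 64) = -15 + 6*√69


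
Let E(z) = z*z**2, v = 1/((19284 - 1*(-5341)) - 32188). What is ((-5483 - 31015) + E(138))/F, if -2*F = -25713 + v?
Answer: 9800037081/48616855 ≈ 201.58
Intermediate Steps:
v = -1/7563 (v = 1/((19284 + 5341) - 32188) = 1/(24625 - 32188) = 1/(-7563) = -1/7563 ≈ -0.00013222)
E(z) = z**3
F = 97233710/7563 (F = -(-25713 - 1/7563)/2 = -1/2*(-194467420/7563) = 97233710/7563 ≈ 12857.)
((-5483 - 31015) + E(138))/F = ((-5483 - 31015) + 138**3)/(97233710/7563) = (-36498 + 2628072)*(7563/97233710) = 2591574*(7563/97233710) = 9800037081/48616855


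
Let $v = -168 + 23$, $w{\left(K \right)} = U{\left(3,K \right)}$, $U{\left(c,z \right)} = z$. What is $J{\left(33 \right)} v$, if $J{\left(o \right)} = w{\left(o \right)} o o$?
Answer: $-5210865$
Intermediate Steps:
$w{\left(K \right)} = K$
$J{\left(o \right)} = o^{3}$ ($J{\left(o \right)} = o o o = o^{2} o = o^{3}$)
$v = -145$
$J{\left(33 \right)} v = 33^{3} \left(-145\right) = 35937 \left(-145\right) = -5210865$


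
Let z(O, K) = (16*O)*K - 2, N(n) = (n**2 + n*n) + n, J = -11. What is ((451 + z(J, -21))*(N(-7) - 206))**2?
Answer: 227219055625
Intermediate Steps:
N(n) = n + 2*n**2 (N(n) = (n**2 + n**2) + n = 2*n**2 + n = n + 2*n**2)
z(O, K) = -2 + 16*K*O (z(O, K) = 16*K*O - 2 = -2 + 16*K*O)
((451 + z(J, -21))*(N(-7) - 206))**2 = ((451 + (-2 + 16*(-21)*(-11)))*(-7*(1 + 2*(-7)) - 206))**2 = ((451 + (-2 + 3696))*(-7*(1 - 14) - 206))**2 = ((451 + 3694)*(-7*(-13) - 206))**2 = (4145*(91 - 206))**2 = (4145*(-115))**2 = (-476675)**2 = 227219055625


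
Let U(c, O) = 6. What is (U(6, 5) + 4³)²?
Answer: 4900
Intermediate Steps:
(U(6, 5) + 4³)² = (6 + 4³)² = (6 + 64)² = 70² = 4900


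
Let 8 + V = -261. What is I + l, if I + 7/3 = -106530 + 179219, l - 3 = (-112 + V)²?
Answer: 653552/3 ≈ 2.1785e+5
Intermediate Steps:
V = -269 (V = -8 - 261 = -269)
l = 145164 (l = 3 + (-112 - 269)² = 3 + (-381)² = 3 + 145161 = 145164)
I = 218060/3 (I = -7/3 + (-106530 + 179219) = -7/3 + 72689 = 218060/3 ≈ 72687.)
I + l = 218060/3 + 145164 = 653552/3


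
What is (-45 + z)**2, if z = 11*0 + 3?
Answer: 1764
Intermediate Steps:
z = 3 (z = 0 + 3 = 3)
(-45 + z)**2 = (-45 + 3)**2 = (-42)**2 = 1764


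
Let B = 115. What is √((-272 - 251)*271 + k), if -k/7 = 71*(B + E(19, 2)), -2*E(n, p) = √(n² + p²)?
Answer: √(-795552 + 994*√365)/2 ≈ 440.61*I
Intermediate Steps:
E(n, p) = -√(n² + p²)/2
k = -57155 + 497*√365/2 (k = -497*(115 - √(19² + 2²)/2) = -497*(115 - √(361 + 4)/2) = -497*(115 - √365/2) = -7*(8165 - 71*√365/2) = -57155 + 497*√365/2 ≈ -52407.)
√((-272 - 251)*271 + k) = √((-272 - 251)*271 + (-57155 + 497*√365/2)) = √(-523*271 + (-57155 + 497*√365/2)) = √(-141733 + (-57155 + 497*√365/2)) = √(-198888 + 497*√365/2)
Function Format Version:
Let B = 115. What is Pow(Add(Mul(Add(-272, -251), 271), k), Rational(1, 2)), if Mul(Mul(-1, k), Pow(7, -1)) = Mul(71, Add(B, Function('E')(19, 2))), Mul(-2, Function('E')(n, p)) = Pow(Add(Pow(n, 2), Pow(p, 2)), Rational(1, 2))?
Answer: Mul(Rational(1, 2), Pow(Add(-795552, Mul(994, Pow(365, Rational(1, 2)))), Rational(1, 2))) ≈ Mul(440.61, I)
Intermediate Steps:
Function('E')(n, p) = Mul(Rational(-1, 2), Pow(Add(Pow(n, 2), Pow(p, 2)), Rational(1, 2)))
k = Add(-57155, Mul(Rational(497, 2), Pow(365, Rational(1, 2)))) (k = Mul(-7, Mul(71, Add(115, Mul(Rational(-1, 2), Pow(Add(Pow(19, 2), Pow(2, 2)), Rational(1, 2)))))) = Mul(-7, Mul(71, Add(115, Mul(Rational(-1, 2), Pow(Add(361, 4), Rational(1, 2)))))) = Mul(-7, Mul(71, Add(115, Mul(Rational(-1, 2), Pow(365, Rational(1, 2)))))) = Mul(-7, Add(8165, Mul(Rational(-71, 2), Pow(365, Rational(1, 2))))) = Add(-57155, Mul(Rational(497, 2), Pow(365, Rational(1, 2)))) ≈ -52407.)
Pow(Add(Mul(Add(-272, -251), 271), k), Rational(1, 2)) = Pow(Add(Mul(Add(-272, -251), 271), Add(-57155, Mul(Rational(497, 2), Pow(365, Rational(1, 2))))), Rational(1, 2)) = Pow(Add(Mul(-523, 271), Add(-57155, Mul(Rational(497, 2), Pow(365, Rational(1, 2))))), Rational(1, 2)) = Pow(Add(-141733, Add(-57155, Mul(Rational(497, 2), Pow(365, Rational(1, 2))))), Rational(1, 2)) = Pow(Add(-198888, Mul(Rational(497, 2), Pow(365, Rational(1, 2)))), Rational(1, 2))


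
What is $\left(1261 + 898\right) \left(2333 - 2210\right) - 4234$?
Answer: $261323$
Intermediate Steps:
$\left(1261 + 898\right) \left(2333 - 2210\right) - 4234 = 2159 \cdot 123 - 4234 = 265557 - 4234 = 261323$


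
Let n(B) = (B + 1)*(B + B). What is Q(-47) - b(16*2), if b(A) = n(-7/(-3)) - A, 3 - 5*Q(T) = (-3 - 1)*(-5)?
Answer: 587/45 ≈ 13.044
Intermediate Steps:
Q(T) = -17/5 (Q(T) = ⅗ - (-3 - 1)*(-5)/5 = ⅗ - (-4)*(-5)/5 = ⅗ - ⅕*20 = ⅗ - 4 = -17/5)
n(B) = 2*B*(1 + B) (n(B) = (1 + B)*(2*B) = 2*B*(1 + B))
b(A) = 140/9 - A (b(A) = 2*(-7/(-3))*(1 - 7/(-3)) - A = 2*(-7*(-⅓))*(1 - 7*(-⅓)) - A = 2*(7/3)*(1 + 7/3) - A = 2*(7/3)*(10/3) - A = 140/9 - A)
Q(-47) - b(16*2) = -17/5 - (140/9 - 16*2) = -17/5 - (140/9 - 1*32) = -17/5 - (140/9 - 32) = -17/5 - 1*(-148/9) = -17/5 + 148/9 = 587/45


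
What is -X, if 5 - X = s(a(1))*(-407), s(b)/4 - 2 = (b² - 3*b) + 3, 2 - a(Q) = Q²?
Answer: -4889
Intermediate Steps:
a(Q) = 2 - Q²
s(b) = 20 - 12*b + 4*b² (s(b) = 8 + 4*((b² - 3*b) + 3) = 8 + 4*(3 + b² - 3*b) = 8 + (12 - 12*b + 4*b²) = 20 - 12*b + 4*b²)
X = 4889 (X = 5 - (20 - 12*(2 - 1*1²) + 4*(2 - 1*1²)²)*(-407) = 5 - (20 - 12*(2 - 1*1) + 4*(2 - 1*1)²)*(-407) = 5 - (20 - 12*(2 - 1) + 4*(2 - 1)²)*(-407) = 5 - (20 - 12*1 + 4*1²)*(-407) = 5 - (20 - 12 + 4*1)*(-407) = 5 - (20 - 12 + 4)*(-407) = 5 - 12*(-407) = 5 - 1*(-4884) = 5 + 4884 = 4889)
-X = -1*4889 = -4889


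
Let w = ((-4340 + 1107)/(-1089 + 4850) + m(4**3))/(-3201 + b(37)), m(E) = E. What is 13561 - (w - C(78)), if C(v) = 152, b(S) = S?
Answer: 163182249723/11899804 ≈ 13713.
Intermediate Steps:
w = -237471/11899804 (w = ((-4340 + 1107)/(-1089 + 4850) + 4**3)/(-3201 + 37) = (-3233/3761 + 64)/(-3164) = (-3233*1/3761 + 64)*(-1/3164) = (-3233/3761 + 64)*(-1/3164) = (237471/3761)*(-1/3164) = -237471/11899804 ≈ -0.019956)
13561 - (w - C(78)) = 13561 - (-237471/11899804 - 1*152) = 13561 - (-237471/11899804 - 152) = 13561 - 1*(-1809007679/11899804) = 13561 + 1809007679/11899804 = 163182249723/11899804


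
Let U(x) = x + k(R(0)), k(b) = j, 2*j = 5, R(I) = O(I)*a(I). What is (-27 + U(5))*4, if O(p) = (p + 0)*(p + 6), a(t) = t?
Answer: -78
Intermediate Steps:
O(p) = p*(6 + p)
R(I) = I**2*(6 + I) (R(I) = (I*(6 + I))*I = I**2*(6 + I))
j = 5/2 (j = (1/2)*5 = 5/2 ≈ 2.5000)
k(b) = 5/2
U(x) = 5/2 + x (U(x) = x + 5/2 = 5/2 + x)
(-27 + U(5))*4 = (-27 + (5/2 + 5))*4 = (-27 + 15/2)*4 = -39/2*4 = -78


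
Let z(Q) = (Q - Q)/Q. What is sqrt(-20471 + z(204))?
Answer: I*sqrt(20471) ≈ 143.08*I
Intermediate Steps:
z(Q) = 0 (z(Q) = 0/Q = 0)
sqrt(-20471 + z(204)) = sqrt(-20471 + 0) = sqrt(-20471) = I*sqrt(20471)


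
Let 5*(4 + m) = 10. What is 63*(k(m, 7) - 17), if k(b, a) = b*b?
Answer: -819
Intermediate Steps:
m = -2 (m = -4 + (1/5)*10 = -4 + 2 = -2)
k(b, a) = b**2
63*(k(m, 7) - 17) = 63*((-2)**2 - 17) = 63*(4 - 17) = 63*(-13) = -819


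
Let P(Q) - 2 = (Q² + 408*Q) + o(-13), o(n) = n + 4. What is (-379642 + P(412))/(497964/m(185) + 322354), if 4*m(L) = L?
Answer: -7734665/61627346 ≈ -0.12551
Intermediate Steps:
m(L) = L/4
o(n) = 4 + n
P(Q) = -7 + Q² + 408*Q (P(Q) = 2 + ((Q² + 408*Q) + (4 - 13)) = 2 + ((Q² + 408*Q) - 9) = 2 + (-9 + Q² + 408*Q) = -7 + Q² + 408*Q)
(-379642 + P(412))/(497964/m(185) + 322354) = (-379642 + (-7 + 412² + 408*412))/(497964/(((¼)*185)) + 322354) = (-379642 + (-7 + 169744 + 168096))/(497964/(185/4) + 322354) = (-379642 + 337833)/(497964*(4/185) + 322354) = -41809/(1991856/185 + 322354) = -41809/61627346/185 = -41809*185/61627346 = -7734665/61627346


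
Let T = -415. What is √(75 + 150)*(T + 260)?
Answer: -2325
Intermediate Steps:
√(75 + 150)*(T + 260) = √(75 + 150)*(-415 + 260) = √225*(-155) = 15*(-155) = -2325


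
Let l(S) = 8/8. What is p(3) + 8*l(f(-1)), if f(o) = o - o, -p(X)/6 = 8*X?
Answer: -136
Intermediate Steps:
p(X) = -48*X
f(o) = 0
l(S) = 1 (l(S) = 8*(⅛) = 1)
p(3) + 8*l(f(-1)) = -48*3 + 8*1 = -144 + 8 = -136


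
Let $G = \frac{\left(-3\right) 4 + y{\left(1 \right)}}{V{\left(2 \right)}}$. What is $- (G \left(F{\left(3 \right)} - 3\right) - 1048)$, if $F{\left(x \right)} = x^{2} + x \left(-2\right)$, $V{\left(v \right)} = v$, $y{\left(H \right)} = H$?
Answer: $1048$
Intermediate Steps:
$F{\left(x \right)} = x^{2} - 2 x$
$G = - \frac{11}{2}$ ($G = \frac{\left(-3\right) 4 + 1}{2} = \left(-12 + 1\right) \frac{1}{2} = \left(-11\right) \frac{1}{2} = - \frac{11}{2} \approx -5.5$)
$- (G \left(F{\left(3 \right)} - 3\right) - 1048) = - (- \frac{11 \left(3 \left(-2 + 3\right) - 3\right)}{2} - 1048) = - (- \frac{11 \left(3 \cdot 1 - 3\right)}{2} - 1048) = - (- \frac{11 \left(3 - 3\right)}{2} - 1048) = - (\left(- \frac{11}{2}\right) 0 - 1048) = - (0 - 1048) = \left(-1\right) \left(-1048\right) = 1048$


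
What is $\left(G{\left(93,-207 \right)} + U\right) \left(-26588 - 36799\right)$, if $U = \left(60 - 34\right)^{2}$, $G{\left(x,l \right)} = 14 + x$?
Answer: $-49632021$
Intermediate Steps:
$U = 676$ ($U = 26^{2} = 676$)
$\left(G{\left(93,-207 \right)} + U\right) \left(-26588 - 36799\right) = \left(\left(14 + 93\right) + 676\right) \left(-26588 - 36799\right) = \left(107 + 676\right) \left(-63387\right) = 783 \left(-63387\right) = -49632021$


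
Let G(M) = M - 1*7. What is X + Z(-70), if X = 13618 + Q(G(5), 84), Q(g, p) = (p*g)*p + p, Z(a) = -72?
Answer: -482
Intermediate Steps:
G(M) = -7 + M (G(M) = M - 7 = -7 + M)
Q(g, p) = p + g*p² (Q(g, p) = (g*p)*p + p = g*p² + p = p + g*p²)
X = -410 (X = 13618 + 84*(1 + (-7 + 5)*84) = 13618 + 84*(1 - 2*84) = 13618 + 84*(1 - 168) = 13618 + 84*(-167) = 13618 - 14028 = -410)
X + Z(-70) = -410 - 72 = -482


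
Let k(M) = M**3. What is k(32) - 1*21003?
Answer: 11765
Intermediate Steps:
k(32) - 1*21003 = 32**3 - 1*21003 = 32768 - 21003 = 11765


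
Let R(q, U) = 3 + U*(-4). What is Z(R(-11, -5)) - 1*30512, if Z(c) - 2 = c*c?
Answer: -29981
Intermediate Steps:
R(q, U) = 3 - 4*U
Z(c) = 2 + c**2 (Z(c) = 2 + c*c = 2 + c**2)
Z(R(-11, -5)) - 1*30512 = (2 + (3 - 4*(-5))**2) - 1*30512 = (2 + (3 + 20)**2) - 30512 = (2 + 23**2) - 30512 = (2 + 529) - 30512 = 531 - 30512 = -29981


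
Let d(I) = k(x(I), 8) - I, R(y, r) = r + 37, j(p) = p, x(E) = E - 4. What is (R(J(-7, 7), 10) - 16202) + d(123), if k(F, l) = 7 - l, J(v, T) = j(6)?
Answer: -16279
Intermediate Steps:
x(E) = -4 + E
J(v, T) = 6
R(y, r) = 37 + r
d(I) = -1 - I (d(I) = (7 - 1*8) - I = (7 - 8) - I = -1 - I)
(R(J(-7, 7), 10) - 16202) + d(123) = ((37 + 10) - 16202) + (-1 - 1*123) = (47 - 16202) + (-1 - 123) = -16155 - 124 = -16279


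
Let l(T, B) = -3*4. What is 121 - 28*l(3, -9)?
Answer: 457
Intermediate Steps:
l(T, B) = -12
121 - 28*l(3, -9) = 121 - 28*(-12) = 121 + 336 = 457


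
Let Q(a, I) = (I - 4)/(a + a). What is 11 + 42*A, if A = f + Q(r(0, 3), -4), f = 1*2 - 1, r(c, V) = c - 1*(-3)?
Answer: -3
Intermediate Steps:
r(c, V) = 3 + c (r(c, V) = c + 3 = 3 + c)
Q(a, I) = (-4 + I)/(2*a) (Q(a, I) = (-4 + I)/((2*a)) = (-4 + I)*(1/(2*a)) = (-4 + I)/(2*a))
f = 1 (f = 2 - 1 = 1)
A = -⅓ (A = 1 + (-4 - 4)/(2*(3 + 0)) = 1 + (½)*(-8)/3 = 1 + (½)*(⅓)*(-8) = 1 - 4/3 = -⅓ ≈ -0.33333)
11 + 42*A = 11 + 42*(-⅓) = 11 - 14 = -3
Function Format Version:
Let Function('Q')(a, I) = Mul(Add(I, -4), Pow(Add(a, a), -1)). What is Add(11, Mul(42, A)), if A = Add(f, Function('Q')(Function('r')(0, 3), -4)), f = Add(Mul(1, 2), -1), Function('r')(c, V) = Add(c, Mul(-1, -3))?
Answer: -3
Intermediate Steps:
Function('r')(c, V) = Add(3, c) (Function('r')(c, V) = Add(c, 3) = Add(3, c))
Function('Q')(a, I) = Mul(Rational(1, 2), Pow(a, -1), Add(-4, I)) (Function('Q')(a, I) = Mul(Add(-4, I), Pow(Mul(2, a), -1)) = Mul(Add(-4, I), Mul(Rational(1, 2), Pow(a, -1))) = Mul(Rational(1, 2), Pow(a, -1), Add(-4, I)))
f = 1 (f = Add(2, -1) = 1)
A = Rational(-1, 3) (A = Add(1, Mul(Rational(1, 2), Pow(Add(3, 0), -1), Add(-4, -4))) = Add(1, Mul(Rational(1, 2), Pow(3, -1), -8)) = Add(1, Mul(Rational(1, 2), Rational(1, 3), -8)) = Add(1, Rational(-4, 3)) = Rational(-1, 3) ≈ -0.33333)
Add(11, Mul(42, A)) = Add(11, Mul(42, Rational(-1, 3))) = Add(11, -14) = -3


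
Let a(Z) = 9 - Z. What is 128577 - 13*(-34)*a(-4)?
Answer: 134323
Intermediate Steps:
128577 - 13*(-34)*a(-4) = 128577 - 13*(-34)*(9 - 1*(-4)) = 128577 - (-442)*(9 + 4) = 128577 - (-442)*13 = 128577 - 1*(-5746) = 128577 + 5746 = 134323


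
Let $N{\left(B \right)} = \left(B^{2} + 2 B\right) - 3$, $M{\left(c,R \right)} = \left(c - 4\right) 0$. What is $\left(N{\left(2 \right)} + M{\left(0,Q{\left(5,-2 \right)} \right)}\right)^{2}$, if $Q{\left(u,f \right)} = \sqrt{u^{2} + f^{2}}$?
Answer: $25$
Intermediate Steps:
$Q{\left(u,f \right)} = \sqrt{f^{2} + u^{2}}$
$M{\left(c,R \right)} = 0$ ($M{\left(c,R \right)} = \left(-4 + c\right) 0 = 0$)
$N{\left(B \right)} = -3 + B^{2} + 2 B$
$\left(N{\left(2 \right)} + M{\left(0,Q{\left(5,-2 \right)} \right)}\right)^{2} = \left(\left(-3 + 2^{2} + 2 \cdot 2\right) + 0\right)^{2} = \left(\left(-3 + 4 + 4\right) + 0\right)^{2} = \left(5 + 0\right)^{2} = 5^{2} = 25$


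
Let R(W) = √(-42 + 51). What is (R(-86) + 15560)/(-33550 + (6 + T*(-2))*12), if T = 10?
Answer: -15563/33718 ≈ -0.46156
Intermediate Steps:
R(W) = 3 (R(W) = √9 = 3)
(R(-86) + 15560)/(-33550 + (6 + T*(-2))*12) = (3 + 15560)/(-33550 + (6 + 10*(-2))*12) = 15563/(-33550 + (6 - 20)*12) = 15563/(-33550 - 14*12) = 15563/(-33550 - 168) = 15563/(-33718) = 15563*(-1/33718) = -15563/33718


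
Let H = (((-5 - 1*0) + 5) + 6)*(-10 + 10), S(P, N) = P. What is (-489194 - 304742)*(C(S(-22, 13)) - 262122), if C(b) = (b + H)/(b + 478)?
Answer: 11862163438268/57 ≈ 2.0811e+11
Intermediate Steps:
H = 0 (H = (((-5 + 0) + 5) + 6)*0 = ((-5 + 5) + 6)*0 = (0 + 6)*0 = 6*0 = 0)
C(b) = b/(478 + b) (C(b) = (b + 0)/(b + 478) = b/(478 + b))
(-489194 - 304742)*(C(S(-22, 13)) - 262122) = (-489194 - 304742)*(-22/(478 - 22) - 262122) = -793936*(-22/456 - 262122) = -793936*(-22*1/456 - 262122) = -793936*(-11/228 - 262122) = -793936*(-59763827/228) = 11862163438268/57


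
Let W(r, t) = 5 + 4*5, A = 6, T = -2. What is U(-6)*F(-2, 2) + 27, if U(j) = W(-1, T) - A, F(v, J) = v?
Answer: -11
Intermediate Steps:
W(r, t) = 25 (W(r, t) = 5 + 20 = 25)
U(j) = 19 (U(j) = 25 - 1*6 = 25 - 6 = 19)
U(-6)*F(-2, 2) + 27 = 19*(-2) + 27 = -38 + 27 = -11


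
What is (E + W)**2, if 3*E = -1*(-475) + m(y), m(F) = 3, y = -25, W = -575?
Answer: 1555009/9 ≈ 1.7278e+5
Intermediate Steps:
E = 478/3 (E = (-1*(-475) + 3)/3 = (475 + 3)/3 = (1/3)*478 = 478/3 ≈ 159.33)
(E + W)**2 = (478/3 - 575)**2 = (-1247/3)**2 = 1555009/9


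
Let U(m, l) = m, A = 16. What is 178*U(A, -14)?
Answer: 2848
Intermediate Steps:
178*U(A, -14) = 178*16 = 2848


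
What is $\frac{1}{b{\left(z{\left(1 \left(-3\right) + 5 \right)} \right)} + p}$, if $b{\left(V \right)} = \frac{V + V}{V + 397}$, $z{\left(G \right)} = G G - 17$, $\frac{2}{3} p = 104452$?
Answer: $\frac{192}{30082163} \approx 6.3825 \cdot 10^{-6}$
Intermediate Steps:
$p = 156678$ ($p = \frac{3}{2} \cdot 104452 = 156678$)
$z{\left(G \right)} = -17 + G^{2}$ ($z{\left(G \right)} = G^{2} - 17 = -17 + G^{2}$)
$b{\left(V \right)} = \frac{2 V}{397 + V}$
$\frac{1}{b{\left(z{\left(1 \left(-3\right) + 5 \right)} \right)} + p} = \frac{1}{\frac{2 \left(-17 + \left(1 \left(-3\right) + 5\right)^{2}\right)}{397 - \left(17 - \left(1 \left(-3\right) + 5\right)^{2}\right)} + 156678} = \frac{1}{\frac{2 \left(-17 + \left(-3 + 5\right)^{2}\right)}{397 - \left(17 - \left(-3 + 5\right)^{2}\right)} + 156678} = \frac{1}{\frac{2 \left(-17 + 2^{2}\right)}{397 - \left(17 - 2^{2}\right)} + 156678} = \frac{1}{\frac{2 \left(-17 + 4\right)}{397 + \left(-17 + 4\right)} + 156678} = \frac{1}{2 \left(-13\right) \frac{1}{397 - 13} + 156678} = \frac{1}{2 \left(-13\right) \frac{1}{384} + 156678} = \frac{1}{- \frac{13}{192} + 156678} = \frac{1}{\frac{30082163}{192}} = \frac{192}{30082163}$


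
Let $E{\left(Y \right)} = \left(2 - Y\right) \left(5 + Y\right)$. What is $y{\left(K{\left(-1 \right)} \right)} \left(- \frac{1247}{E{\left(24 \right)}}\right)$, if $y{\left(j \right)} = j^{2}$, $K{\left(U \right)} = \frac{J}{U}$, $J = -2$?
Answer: $\frac{86}{11} \approx 7.8182$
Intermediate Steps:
$K{\left(U \right)} = - \frac{2}{U}$
$y{\left(K{\left(-1 \right)} \right)} \left(- \frac{1247}{E{\left(24 \right)}}\right) = \left(- \frac{2}{-1}\right)^{2} \left(- \frac{1247}{10 - 24^{2} - 72}\right) = \left(\left(-2\right) \left(-1\right)\right)^{2} \left(- \frac{1247}{10 - 576 - 72}\right) = 2^{2} \left(- \frac{1247}{10 - 576 - 72}\right) = 4 \left(- \frac{1247}{-638}\right) = 4 \left(\left(-1247\right) \left(- \frac{1}{638}\right)\right) = 4 \cdot \frac{43}{22} = \frac{86}{11}$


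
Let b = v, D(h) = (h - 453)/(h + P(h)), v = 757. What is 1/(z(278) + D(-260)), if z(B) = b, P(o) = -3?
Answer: 263/199804 ≈ 0.0013163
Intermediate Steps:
D(h) = (-453 + h)/(-3 + h) (D(h) = (h - 453)/(h - 3) = (-453 + h)/(-3 + h))
b = 757
z(B) = 757
1/(z(278) + D(-260)) = 1/(757 + (-453 - 260)/(-3 - 260)) = 1/(757 - 713/(-263)) = 1/(757 - 1/263*(-713)) = 1/(757 + 713/263) = 1/(199804/263) = 263/199804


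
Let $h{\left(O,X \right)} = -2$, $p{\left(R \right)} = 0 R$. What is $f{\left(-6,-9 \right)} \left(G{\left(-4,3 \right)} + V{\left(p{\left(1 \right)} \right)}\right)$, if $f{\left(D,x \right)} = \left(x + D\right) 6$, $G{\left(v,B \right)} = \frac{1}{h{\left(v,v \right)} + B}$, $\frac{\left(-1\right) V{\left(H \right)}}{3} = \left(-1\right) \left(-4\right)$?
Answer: $990$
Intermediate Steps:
$p{\left(R \right)} = 0$
$V{\left(H \right)} = -12$ ($V{\left(H \right)} = - 3 \left(\left(-1\right) \left(-4\right)\right) = \left(-3\right) 4 = -12$)
$G{\left(v,B \right)} = \frac{1}{-2 + B}$
$f{\left(D,x \right)} = 6 D + 6 x$ ($f{\left(D,x \right)} = \left(D + x\right) 6 = 6 D + 6 x$)
$f{\left(-6,-9 \right)} \left(G{\left(-4,3 \right)} + V{\left(p{\left(1 \right)} \right)}\right) = \left(6 \left(-6\right) + 6 \left(-9\right)\right) \left(\frac{1}{-2 + 3} - 12\right) = \left(-36 - 54\right) \left(1^{-1} - 12\right) = - 90 \left(1 - 12\right) = \left(-90\right) \left(-11\right) = 990$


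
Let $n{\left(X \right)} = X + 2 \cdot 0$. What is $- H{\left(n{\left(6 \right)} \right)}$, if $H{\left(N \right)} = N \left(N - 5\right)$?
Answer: $-6$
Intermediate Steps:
$n{\left(X \right)} = X$ ($n{\left(X \right)} = X + 0 = X$)
$H{\left(N \right)} = N \left(-5 + N\right)$
$- H{\left(n{\left(6 \right)} \right)} = - 6 \left(-5 + 6\right) = - 6 \cdot 1 = \left(-1\right) 6 = -6$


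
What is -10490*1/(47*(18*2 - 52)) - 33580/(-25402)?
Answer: 72929785/4775576 ≈ 15.271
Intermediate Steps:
-10490*1/(47*(18*2 - 52)) - 33580/(-25402) = -10490*1/(47*(36 - 52)) - 33580*(-1/25402) = -10490/((-16*47)) + 16790/12701 = -10490/(-752) + 16790/12701 = -10490*(-1/752) + 16790/12701 = 5245/376 + 16790/12701 = 72929785/4775576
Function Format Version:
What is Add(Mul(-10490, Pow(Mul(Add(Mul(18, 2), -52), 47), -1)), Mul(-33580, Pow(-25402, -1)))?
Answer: Rational(72929785, 4775576) ≈ 15.271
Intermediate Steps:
Add(Mul(-10490, Pow(Mul(Add(Mul(18, 2), -52), 47), -1)), Mul(-33580, Pow(-25402, -1))) = Add(Mul(-10490, Pow(Mul(Add(36, -52), 47), -1)), Mul(-33580, Rational(-1, 25402))) = Add(Mul(-10490, Pow(Mul(-16, 47), -1)), Rational(16790, 12701)) = Add(Mul(-10490, Pow(-752, -1)), Rational(16790, 12701)) = Add(Mul(-10490, Rational(-1, 752)), Rational(16790, 12701)) = Add(Rational(5245, 376), Rational(16790, 12701)) = Rational(72929785, 4775576)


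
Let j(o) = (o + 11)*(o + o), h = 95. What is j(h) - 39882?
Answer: -19742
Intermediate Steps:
j(o) = 2*o*(11 + o) (j(o) = (11 + o)*(2*o) = 2*o*(11 + o))
j(h) - 39882 = 2*95*(11 + 95) - 39882 = 2*95*106 - 39882 = 20140 - 39882 = -19742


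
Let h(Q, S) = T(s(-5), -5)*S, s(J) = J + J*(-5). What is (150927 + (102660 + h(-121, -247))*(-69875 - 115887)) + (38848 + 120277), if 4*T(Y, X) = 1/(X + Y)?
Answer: -572077564433/30 ≈ -1.9069e+10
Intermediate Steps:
s(J) = -4*J (s(J) = J - 5*J = -4*J)
T(Y, X) = 1/(4*(X + Y))
h(Q, S) = S/60 (h(Q, S) = (1/(4*(-5 - 4*(-5))))*S = (1/(4*(-5 + 20)))*S = ((¼)/15)*S = ((¼)*(1/15))*S = S/60)
(150927 + (102660 + h(-121, -247))*(-69875 - 115887)) + (38848 + 120277) = (150927 + (102660 + (1/60)*(-247))*(-69875 - 115887)) + (38848 + 120277) = (150927 + (102660 - 247/60)*(-185762)) + 159125 = (150927 + (6159353/60)*(-185762)) + 159125 = (150927 - 572086865993/30) + 159125 = -572082338183/30 + 159125 = -572077564433/30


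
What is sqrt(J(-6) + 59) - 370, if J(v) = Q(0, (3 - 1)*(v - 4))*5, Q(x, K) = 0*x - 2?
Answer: -363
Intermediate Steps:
Q(x, K) = -2 (Q(x, K) = 0 - 2 = -2)
J(v) = -10 (J(v) = -2*5 = -10)
sqrt(J(-6) + 59) - 370 = sqrt(-10 + 59) - 370 = sqrt(49) - 370 = 7 - 370 = -363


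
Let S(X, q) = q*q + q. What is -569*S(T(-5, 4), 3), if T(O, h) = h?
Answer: -6828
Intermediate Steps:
S(X, q) = q + q² (S(X, q) = q² + q = q + q²)
-569*S(T(-5, 4), 3) = -1707*(1 + 3) = -1707*4 = -569*12 = -6828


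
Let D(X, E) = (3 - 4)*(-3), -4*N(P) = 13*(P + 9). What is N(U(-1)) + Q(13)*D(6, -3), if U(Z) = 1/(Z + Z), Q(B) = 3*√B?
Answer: -221/8 + 9*√13 ≈ 4.8250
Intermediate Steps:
U(Z) = 1/(2*Z)
N(P) = -117/4 - 13*P/4 (N(P) = -13*(P + 9)/4 = -13*(9 + P)/4 = -(117 + 13*P)/4 = -117/4 - 13*P/4)
D(X, E) = 3 (D(X, E) = -1*(-3) = 3)
N(U(-1)) + Q(13)*D(6, -3) = (-117/4 - 13/(8*(-1))) + (3*√13)*3 = (-117/4 - 13*(-1)/8) + 9*√13 = (-117/4 - 13/4*(-½)) + 9*√13 = (-117/4 + 13/8) + 9*√13 = -221/8 + 9*√13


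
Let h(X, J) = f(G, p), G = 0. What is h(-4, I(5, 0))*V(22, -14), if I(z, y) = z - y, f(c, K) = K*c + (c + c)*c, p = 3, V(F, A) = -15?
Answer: 0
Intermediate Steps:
f(c, K) = 2*c² + K*c (f(c, K) = K*c + (2*c)*c = K*c + 2*c² = 2*c² + K*c)
h(X, J) = 0 (h(X, J) = 0*(3 + 2*0) = 0*(3 + 0) = 0*3 = 0)
h(-4, I(5, 0))*V(22, -14) = 0*(-15) = 0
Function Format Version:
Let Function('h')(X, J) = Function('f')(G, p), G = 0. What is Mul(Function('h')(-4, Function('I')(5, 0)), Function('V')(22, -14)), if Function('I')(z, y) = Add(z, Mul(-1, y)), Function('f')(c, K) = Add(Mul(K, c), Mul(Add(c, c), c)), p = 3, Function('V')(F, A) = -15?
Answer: 0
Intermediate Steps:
Function('f')(c, K) = Add(Mul(2, Pow(c, 2)), Mul(K, c)) (Function('f')(c, K) = Add(Mul(K, c), Mul(Mul(2, c), c)) = Add(Mul(K, c), Mul(2, Pow(c, 2))) = Add(Mul(2, Pow(c, 2)), Mul(K, c)))
Function('h')(X, J) = 0 (Function('h')(X, J) = Mul(0, Add(3, Mul(2, 0))) = Mul(0, Add(3, 0)) = Mul(0, 3) = 0)
Mul(Function('h')(-4, Function('I')(5, 0)), Function('V')(22, -14)) = Mul(0, -15) = 0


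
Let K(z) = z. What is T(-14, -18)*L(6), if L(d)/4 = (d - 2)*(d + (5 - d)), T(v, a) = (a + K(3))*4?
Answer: -4800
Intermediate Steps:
T(v, a) = 12 + 4*a (T(v, a) = (a + 3)*4 = (3 + a)*4 = 12 + 4*a)
L(d) = -40 + 20*d (L(d) = 4*((d - 2)*(d + (5 - d))) = 4*((-2 + d)*5) = 4*(-10 + 5*d) = -40 + 20*d)
T(-14, -18)*L(6) = (12 + 4*(-18))*(-40 + 20*6) = (12 - 72)*(-40 + 120) = -60*80 = -4800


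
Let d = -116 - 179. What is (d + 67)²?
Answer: 51984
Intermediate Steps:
d = -295
(d + 67)² = (-295 + 67)² = (-228)² = 51984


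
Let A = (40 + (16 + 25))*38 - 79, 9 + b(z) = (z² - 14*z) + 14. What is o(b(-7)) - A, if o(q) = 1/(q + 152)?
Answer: -911695/304 ≈ -2999.0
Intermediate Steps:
b(z) = 5 + z² - 14*z (b(z) = -9 + ((z² - 14*z) + 14) = -9 + (14 + z² - 14*z) = 5 + z² - 14*z)
A = 2999 (A = (40 + 41)*38 - 79 = 81*38 - 79 = 3078 - 79 = 2999)
o(q) = 1/(152 + q)
o(b(-7)) - A = 1/(152 + (5 + (-7)² - 14*(-7))) - 1*2999 = 1/(152 + (5 + 49 + 98)) - 2999 = 1/(152 + 152) - 2999 = 1/304 - 2999 = -911695/304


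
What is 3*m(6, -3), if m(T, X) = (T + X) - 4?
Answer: -3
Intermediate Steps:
m(T, X) = -4 + T + X
3*m(6, -3) = 3*(-4 + 6 - 3) = 3*(-1) = -3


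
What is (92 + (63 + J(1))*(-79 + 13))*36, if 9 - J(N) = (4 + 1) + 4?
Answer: -146376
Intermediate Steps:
J(N) = 0 (J(N) = 9 - ((4 + 1) + 4) = 9 - (5 + 4) = 9 - 1*9 = 9 - 9 = 0)
(92 + (63 + J(1))*(-79 + 13))*36 = (92 + (63 + 0)*(-79 + 13))*36 = (92 + 63*(-66))*36 = (92 - 4158)*36 = -4066*36 = -146376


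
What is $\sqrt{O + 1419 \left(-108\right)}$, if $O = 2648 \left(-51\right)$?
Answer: $310 i \sqrt{3} \approx 536.94 i$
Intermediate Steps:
$O = -135048$
$\sqrt{O + 1419 \left(-108\right)} = \sqrt{-135048 + 1419 \left(-108\right)} = \sqrt{-135048 - 153252} = \sqrt{-288300} = 310 i \sqrt{3}$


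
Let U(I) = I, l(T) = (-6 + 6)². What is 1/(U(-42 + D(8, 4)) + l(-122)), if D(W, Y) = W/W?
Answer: -1/41 ≈ -0.024390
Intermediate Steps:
D(W, Y) = 1
l(T) = 0 (l(T) = 0² = 0)
1/(U(-42 + D(8, 4)) + l(-122)) = 1/((-42 + 1) + 0) = 1/(-41 + 0) = 1/(-41) = -1/41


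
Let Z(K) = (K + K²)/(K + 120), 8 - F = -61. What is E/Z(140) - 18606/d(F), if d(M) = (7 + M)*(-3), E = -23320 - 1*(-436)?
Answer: -2748003/12502 ≈ -219.81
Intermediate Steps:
E = -22884 (E = -23320 + 436 = -22884)
F = 69 (F = 8 - 1*(-61) = 8 + 61 = 69)
Z(K) = (K + K²)/(120 + K)
d(M) = -21 - 3*M
E/Z(140) - 18606/d(F) = -22884*(120 + 140)/(140*(1 + 140)) - 18606/(-21 - 3*69) = -22884/(140*141/260) - 18606/(-21 - 207) = -22884/(140*(1/260)*141) - 18606/(-228) = -22884/987/13 - 18606*(-1/228) = -22884*13/987 + 3101/38 = -99164/329 + 3101/38 = -2748003/12502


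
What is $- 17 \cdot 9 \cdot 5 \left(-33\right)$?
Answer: $25245$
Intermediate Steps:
$- 17 \cdot 9 \cdot 5 \left(-33\right) = \left(-17\right) 45 \left(-33\right) = \left(-765\right) \left(-33\right) = 25245$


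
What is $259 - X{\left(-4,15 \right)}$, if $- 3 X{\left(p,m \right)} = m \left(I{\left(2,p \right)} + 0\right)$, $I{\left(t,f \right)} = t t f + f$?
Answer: $159$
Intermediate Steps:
$I{\left(t,f \right)} = f + f t^{2}$ ($I{\left(t,f \right)} = t^{2} f + f = f t^{2} + f = f + f t^{2}$)
$X{\left(p,m \right)} = - \frac{5 m p}{3}$ ($X{\left(p,m \right)} = - \frac{m \left(p \left(1 + 2^{2}\right) + 0\right)}{3} = - \frac{m \left(p \left(1 + 4\right) + 0\right)}{3} = - \frac{m \left(p 5 + 0\right)}{3} = - \frac{m \left(5 p + 0\right)}{3} = - \frac{m 5 p}{3} = - \frac{5 m p}{3}$)
$259 - X{\left(-4,15 \right)} = 259 - \left(- \frac{5}{3}\right) 15 \left(-4\right) = 259 - 100 = 159$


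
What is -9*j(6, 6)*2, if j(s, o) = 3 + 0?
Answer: -54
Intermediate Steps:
j(s, o) = 3
-9*j(6, 6)*2 = -9*3*2 = -27*2 = -54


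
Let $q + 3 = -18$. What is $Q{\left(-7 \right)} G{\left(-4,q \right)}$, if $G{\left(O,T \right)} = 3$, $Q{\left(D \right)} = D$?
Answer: $-21$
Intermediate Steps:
$q = -21$ ($q = -3 - 18 = -21$)
$Q{\left(-7 \right)} G{\left(-4,q \right)} = \left(-7\right) 3 = -21$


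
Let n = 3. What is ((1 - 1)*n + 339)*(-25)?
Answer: -8475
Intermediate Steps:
((1 - 1)*n + 339)*(-25) = ((1 - 1)*3 + 339)*(-25) = (0*3 + 339)*(-25) = (0 + 339)*(-25) = 339*(-25) = -8475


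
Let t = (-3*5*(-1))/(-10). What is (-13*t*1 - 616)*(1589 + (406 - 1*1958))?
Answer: -44141/2 ≈ -22071.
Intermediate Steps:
t = -3/2 (t = -15*(-1)*(-⅒) = 15*(-⅒) = -3/2 ≈ -1.5000)
(-13*t*1 - 616)*(1589 + (406 - 1*1958)) = (-13*(-3/2)*1 - 616)*(1589 + (406 - 1*1958)) = ((39/2)*1 - 616)*(1589 + (406 - 1958)) = (39/2 - 616)*(1589 - 1552) = -1193/2*37 = -44141/2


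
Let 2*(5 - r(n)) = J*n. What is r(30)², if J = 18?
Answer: 70225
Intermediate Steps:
r(n) = 5 - 9*n
r(30)² = (5 - 9*30)² = (5 - 270)² = (-265)² = 70225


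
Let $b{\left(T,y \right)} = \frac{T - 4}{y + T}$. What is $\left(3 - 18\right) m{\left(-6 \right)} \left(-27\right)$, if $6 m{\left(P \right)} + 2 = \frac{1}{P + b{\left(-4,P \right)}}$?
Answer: $- \frac{7695}{52} \approx -147.98$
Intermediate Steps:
$b{\left(T,y \right)} = \frac{-4 + T}{T + y}$
$m{\left(P \right)} = - \frac{1}{3} + \frac{1}{6 \left(P - \frac{8}{-4 + P}\right)}$ ($m{\left(P \right)} = - \frac{1}{3} + \frac{1}{6 \left(P + \frac{-4 - 4}{-4 + P}\right)} = - \frac{1}{3} + \frac{1}{6 \left(P + \frac{1}{-4 + P} \left(-8\right)\right)} = - \frac{1}{3} + \frac{1}{6 \left(P - \frac{8}{-4 + P}\right)}$)
$\left(3 - 18\right) m{\left(-6 \right)} \left(-27\right) = \left(3 - 18\right) \left(- \frac{-16 + \left(-1 + 2 \left(-6\right)\right) \left(-4 - 6\right)}{-48 + 6 \left(-6\right) \left(-4 - 6\right)}\right) \left(-27\right) = - 15 \left(- \frac{-16 + \left(-1 - 12\right) \left(-10\right)}{-48 + 6 \left(-6\right) \left(-10\right)}\right) \left(-27\right) = - 15 \left(- \frac{-16 - -130}{-48 + 360}\right) \left(-27\right) = - 15 \left(- \frac{-16 + 130}{312}\right) \left(-27\right) = - 15 \left(\left(-1\right) \frac{1}{312} \cdot 114\right) \left(-27\right) = \left(-15\right) \left(- \frac{19}{52}\right) \left(-27\right) = \frac{285}{52} \left(-27\right) = - \frac{7695}{52}$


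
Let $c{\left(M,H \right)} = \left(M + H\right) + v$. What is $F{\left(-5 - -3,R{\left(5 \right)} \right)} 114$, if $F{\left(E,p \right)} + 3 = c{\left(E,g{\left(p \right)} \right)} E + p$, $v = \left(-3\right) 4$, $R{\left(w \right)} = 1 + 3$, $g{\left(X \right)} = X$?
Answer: $2394$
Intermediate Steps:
$R{\left(w \right)} = 4$
$v = -12$
$c{\left(M,H \right)} = -12 + H + M$ ($c{\left(M,H \right)} = \left(M + H\right) - 12 = \left(H + M\right) - 12 = -12 + H + M$)
$F{\left(E,p \right)} = -3 + p + E \left(-12 + E + p\right)$ ($F{\left(E,p \right)} = -3 + \left(\left(-12 + p + E\right) E + p\right) = -3 + \left(\left(-12 + E + p\right) E + p\right) = -3 + \left(E \left(-12 + E + p\right) + p\right) = -3 + \left(p + E \left(-12 + E + p\right)\right) = -3 + p + E \left(-12 + E + p\right)$)
$F{\left(-5 - -3,R{\left(5 \right)} \right)} 114 = \left(-3 + 4 + \left(-5 - -3\right) \left(-12 - 2 + 4\right)\right) 114 = \left(-3 + 4 + \left(-5 + 3\right) \left(-12 + \left(-5 + 3\right) + 4\right)\right) 114 = \left(-3 + 4 - 2 \left(-12 - 2 + 4\right)\right) 114 = \left(-3 + 4 - -20\right) 114 = \left(-3 + 4 + 20\right) 114 = 21 \cdot 114 = 2394$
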